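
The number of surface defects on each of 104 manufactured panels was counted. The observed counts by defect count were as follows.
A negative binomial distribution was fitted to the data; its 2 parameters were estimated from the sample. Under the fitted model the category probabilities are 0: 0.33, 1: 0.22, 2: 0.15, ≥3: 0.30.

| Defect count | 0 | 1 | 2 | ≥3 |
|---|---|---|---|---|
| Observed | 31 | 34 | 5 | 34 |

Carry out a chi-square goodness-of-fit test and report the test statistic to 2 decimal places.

Expected counts E_i = n·p_i: 104×0.33 = 34.32, 104×0.22 = 22.88, 104×0.15 = 15.6, 104×0.30 = 31.2.
cat         O        E   (O−E)²/E
0          31    34.32      0.321
1          34    22.88      5.404
2           5     15.6      7.203
≥3         34     31.2      0.251
Sum = 13.18

13.18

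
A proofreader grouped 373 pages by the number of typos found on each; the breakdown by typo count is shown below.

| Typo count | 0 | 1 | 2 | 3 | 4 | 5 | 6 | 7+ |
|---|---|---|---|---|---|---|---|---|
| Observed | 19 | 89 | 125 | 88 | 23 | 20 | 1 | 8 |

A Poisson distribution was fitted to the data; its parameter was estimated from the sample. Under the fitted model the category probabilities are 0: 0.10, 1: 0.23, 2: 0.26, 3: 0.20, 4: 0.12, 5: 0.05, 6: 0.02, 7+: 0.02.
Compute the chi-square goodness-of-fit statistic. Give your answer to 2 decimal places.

35.91

Expected counts E_i = n·p_i: 373×0.10 = 37.3, 373×0.23 = 85.79, 373×0.26 = 96.98, 373×0.20 = 74.6, 373×0.12 = 44.76, 373×0.05 = 18.65, 373×0.02 = 7.46, 373×0.02 = 7.46.
0: (19 − 37.3)²/37.3 = 334.89/37.3 = 8.978
1: (89 − 85.79)²/85.79 = 10.3041/85.79 = 0.120
2: (125 − 96.98)²/96.98 = 785.1204/96.98 = 8.096
3: (88 − 74.6)²/74.6 = 179.56/74.6 = 2.407
4: (23 − 44.76)²/44.76 = 473.4976/44.76 = 10.579
5: (20 − 18.65)²/18.65 = 1.8225/18.65 = 0.098
6: (1 − 7.46)²/7.46 = 41.7316/7.46 = 5.594
7+: (8 − 7.46)²/7.46 = 0.2916/7.46 = 0.039
Sum = 35.91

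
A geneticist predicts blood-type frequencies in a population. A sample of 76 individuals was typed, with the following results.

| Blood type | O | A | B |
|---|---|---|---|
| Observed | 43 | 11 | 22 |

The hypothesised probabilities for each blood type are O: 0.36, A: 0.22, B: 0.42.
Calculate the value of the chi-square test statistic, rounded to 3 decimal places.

Expected counts E_i = n·p_i: 76×0.36 = 27.36, 76×0.22 = 16.72, 76×0.42 = 31.92.
χ² = (43−27.36)²/27.36 + (11−16.72)²/16.72 + (22−31.92)²/31.92
   = 8.9404 + 1.9568 + 3.0829
Sum = 13.980

13.980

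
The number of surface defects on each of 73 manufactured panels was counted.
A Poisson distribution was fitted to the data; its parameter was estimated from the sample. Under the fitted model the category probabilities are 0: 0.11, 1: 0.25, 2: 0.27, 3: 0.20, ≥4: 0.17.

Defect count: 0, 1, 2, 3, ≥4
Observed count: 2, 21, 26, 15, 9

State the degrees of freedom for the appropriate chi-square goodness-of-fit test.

There are k = 5 categories and 1 parameter estimated from the data, so df = 5 − 1 − 1 = 3.

3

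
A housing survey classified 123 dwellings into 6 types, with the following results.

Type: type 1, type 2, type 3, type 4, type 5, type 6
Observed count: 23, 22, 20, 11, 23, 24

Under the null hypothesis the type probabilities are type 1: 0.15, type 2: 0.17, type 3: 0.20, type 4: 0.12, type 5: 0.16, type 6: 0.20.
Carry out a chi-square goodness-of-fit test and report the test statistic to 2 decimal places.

3.57

Expected counts E_i = n·p_i: 123×0.15 = 18.45, 123×0.17 = 20.91, 123×0.20 = 24.6, 123×0.12 = 14.76, 123×0.16 = 19.68, 123×0.20 = 24.6.
χ² = (23−18.45)²/18.45 + (22−20.91)²/20.91 + (20−24.6)²/24.6 + (11−14.76)²/14.76 + (23−19.68)²/19.68 + (24−24.6)²/24.6
   = 1.122 + 0.057 + 0.860 + 0.958 + 0.560 + 0.015
Sum = 3.57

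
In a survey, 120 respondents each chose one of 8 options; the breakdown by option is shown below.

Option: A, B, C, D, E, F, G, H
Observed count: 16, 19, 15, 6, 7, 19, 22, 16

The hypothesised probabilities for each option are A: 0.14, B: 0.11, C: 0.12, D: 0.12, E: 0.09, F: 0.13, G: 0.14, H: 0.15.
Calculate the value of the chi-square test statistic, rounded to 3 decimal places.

Expected counts E_i = n·p_i: 120×0.14 = 16.8, 120×0.11 = 13.2, 120×0.12 = 14.4, 120×0.12 = 14.4, 120×0.09 = 10.8, 120×0.13 = 15.6, 120×0.14 = 16.8, 120×0.15 = 18.
χ² = (16−16.8)²/16.8 + (19−13.2)²/13.2 + (15−14.4)²/14.4 + (6−14.4)²/14.4 + (7−10.8)²/10.8 + (19−15.6)²/15.6 + (22−16.8)²/16.8 + (16−18)²/18
   = 0.0381 + 2.5485 + 0.0250 + 4.9000 + 1.3370 + 0.7410 + 1.6095 + 0.2222
Sum = 11.421

11.421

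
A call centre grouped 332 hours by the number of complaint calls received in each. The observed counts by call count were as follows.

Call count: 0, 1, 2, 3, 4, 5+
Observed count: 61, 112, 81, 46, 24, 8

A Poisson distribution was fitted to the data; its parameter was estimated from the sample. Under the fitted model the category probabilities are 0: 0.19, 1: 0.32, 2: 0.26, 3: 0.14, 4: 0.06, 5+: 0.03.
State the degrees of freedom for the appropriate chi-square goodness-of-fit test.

4

There are k = 6 categories and 1 parameter estimated from the data, so df = 6 − 1 − 1 = 4.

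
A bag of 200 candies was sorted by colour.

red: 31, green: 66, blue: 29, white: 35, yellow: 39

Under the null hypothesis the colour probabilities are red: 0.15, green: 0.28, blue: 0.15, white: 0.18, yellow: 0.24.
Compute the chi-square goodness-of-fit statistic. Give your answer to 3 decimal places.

Expected counts E_i = n·p_i: 200×0.15 = 30, 200×0.28 = 56, 200×0.15 = 30, 200×0.18 = 36, 200×0.24 = 48.
red: (31 − 30)²/30 = 1/30 = 0.0333
green: (66 − 56)²/56 = 100/56 = 1.7857
blue: (29 − 30)²/30 = 1/30 = 0.0333
white: (35 − 36)²/36 = 1/36 = 0.0278
yellow: (39 − 48)²/48 = 81/48 = 1.6875
Sum = 3.568

3.568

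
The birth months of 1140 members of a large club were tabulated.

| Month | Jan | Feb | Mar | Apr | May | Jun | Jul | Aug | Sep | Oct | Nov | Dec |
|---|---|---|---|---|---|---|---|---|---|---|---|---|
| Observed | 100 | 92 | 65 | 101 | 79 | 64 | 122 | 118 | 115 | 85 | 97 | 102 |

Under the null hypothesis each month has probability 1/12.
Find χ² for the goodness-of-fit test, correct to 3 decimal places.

Expected count for each of the 12 categories: 1140/12 = 95.
cat         O        E   (O−E)²/E
Jan       100       95     0.2632
Feb        92       95     0.0947
Mar        65       95     9.4737
Apr       101       95     0.3789
May        79       95     2.6947
Jun        64       95    10.1158
Jul       122       95     7.6737
Aug       118       95     5.5684
Sep       115       95     4.2105
Oct        85       95     1.0526
Nov        97       95     0.0421
Dec       102       95     0.5158
Sum = 42.084

42.084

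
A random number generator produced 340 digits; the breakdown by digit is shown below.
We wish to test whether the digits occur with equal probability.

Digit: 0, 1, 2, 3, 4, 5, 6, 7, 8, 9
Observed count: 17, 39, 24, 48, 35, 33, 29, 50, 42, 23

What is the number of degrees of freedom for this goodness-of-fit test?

There are k = 10 categories and no parameters were estimated from the data, so df = 10 − 1 = 9.

9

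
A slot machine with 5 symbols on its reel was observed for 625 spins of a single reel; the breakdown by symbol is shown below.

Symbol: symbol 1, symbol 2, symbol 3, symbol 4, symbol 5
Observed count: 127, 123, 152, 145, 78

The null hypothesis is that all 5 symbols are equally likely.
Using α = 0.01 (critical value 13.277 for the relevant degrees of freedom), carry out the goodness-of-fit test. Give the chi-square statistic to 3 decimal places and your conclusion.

Under H₀ each category has probability 1/5, so each expected count is 625/5 = 125.
χ² = (127−125)²/125 + (123−125)²/125 + (152−125)²/125 + (145−125)²/125 + (78−125)²/125
   = 0.0320 + 0.0320 + 5.8320 + 3.2000 + 17.6720
Sum = 26.768
df = 4. Since 26.768 > 13.277, we reject H₀.

26.768; reject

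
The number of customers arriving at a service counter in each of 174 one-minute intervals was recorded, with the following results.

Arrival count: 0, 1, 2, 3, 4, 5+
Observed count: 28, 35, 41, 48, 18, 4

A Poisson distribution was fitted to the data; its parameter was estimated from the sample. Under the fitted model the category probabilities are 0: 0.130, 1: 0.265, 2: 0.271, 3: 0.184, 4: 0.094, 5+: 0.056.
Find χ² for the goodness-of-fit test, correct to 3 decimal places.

16.291

Expected counts E_i = n·p_i: 174×0.130 = 22.62, 174×0.265 = 46.11, 174×0.271 = 47.154, 174×0.184 = 32.016, 174×0.094 = 16.356, 174×0.056 = 9.744.
χ² = (28−22.62)²/22.62 + (35−46.11)²/46.11 + (41−47.154)²/47.154 + (48−32.016)²/32.016 + (18−16.356)²/16.356 + (4−9.744)²/9.744
   = 1.2796 + 2.6769 + 0.8031 + 7.9800 + 0.1652 + 3.3860
Sum = 16.291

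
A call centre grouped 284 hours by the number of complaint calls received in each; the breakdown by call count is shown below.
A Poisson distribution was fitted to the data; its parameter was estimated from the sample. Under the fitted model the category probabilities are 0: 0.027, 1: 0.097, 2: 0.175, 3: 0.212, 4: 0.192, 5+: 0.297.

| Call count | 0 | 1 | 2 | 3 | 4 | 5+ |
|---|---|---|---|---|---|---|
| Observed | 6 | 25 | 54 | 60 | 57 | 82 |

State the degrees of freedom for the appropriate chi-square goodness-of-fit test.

There are k = 6 categories and 1 parameter estimated from the data, so df = 6 − 1 − 1 = 4.

4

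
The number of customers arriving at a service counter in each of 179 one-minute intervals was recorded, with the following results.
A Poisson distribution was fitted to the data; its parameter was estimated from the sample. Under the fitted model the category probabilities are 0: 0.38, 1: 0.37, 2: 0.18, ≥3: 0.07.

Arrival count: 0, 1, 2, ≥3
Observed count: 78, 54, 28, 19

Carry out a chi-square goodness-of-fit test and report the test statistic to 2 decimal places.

7.62

Expected counts E_i = n·p_i: 179×0.38 = 68.02, 179×0.37 = 66.23, 179×0.18 = 32.22, 179×0.07 = 12.53.
0: (78 − 68.02)²/68.02 = 99.6004/68.02 = 1.464
1: (54 − 66.23)²/66.23 = 149.5729/66.23 = 2.258
2: (28 − 32.22)²/32.22 = 17.8084/32.22 = 0.553
≥3: (19 − 12.53)²/12.53 = 41.8609/12.53 = 3.341
Sum = 7.62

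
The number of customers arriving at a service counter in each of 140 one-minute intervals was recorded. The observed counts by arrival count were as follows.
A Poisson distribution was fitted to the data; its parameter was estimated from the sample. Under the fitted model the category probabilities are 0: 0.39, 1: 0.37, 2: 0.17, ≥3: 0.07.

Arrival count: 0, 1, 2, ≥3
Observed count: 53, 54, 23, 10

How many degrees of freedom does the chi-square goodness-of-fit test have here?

2

There are k = 4 categories and 1 parameter estimated from the data, so df = 4 − 1 − 1 = 2.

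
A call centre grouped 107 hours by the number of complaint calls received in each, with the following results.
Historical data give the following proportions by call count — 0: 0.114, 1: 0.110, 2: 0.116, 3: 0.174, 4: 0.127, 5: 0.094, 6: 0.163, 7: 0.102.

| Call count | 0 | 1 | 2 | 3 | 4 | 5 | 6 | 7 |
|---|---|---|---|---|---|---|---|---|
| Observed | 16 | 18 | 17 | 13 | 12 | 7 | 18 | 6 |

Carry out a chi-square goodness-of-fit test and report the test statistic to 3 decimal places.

11.220

Expected counts E_i = n·p_i: 107×0.114 = 12.198, 107×0.110 = 11.77, 107×0.116 = 12.412, 107×0.174 = 18.618, 107×0.127 = 13.589, 107×0.094 = 10.058, 107×0.163 = 17.441, 107×0.102 = 10.914.
cat         O        E   (O−E)²/E
0          16   12.198     1.1850
1          18    11.77     3.2976
2          17   12.412     1.6959
3          13   18.618     1.6952
4          12   13.589     0.1858
5           7   10.058     0.9297
6          18   17.441     0.0179
7           6   10.914     2.2125
Sum = 11.220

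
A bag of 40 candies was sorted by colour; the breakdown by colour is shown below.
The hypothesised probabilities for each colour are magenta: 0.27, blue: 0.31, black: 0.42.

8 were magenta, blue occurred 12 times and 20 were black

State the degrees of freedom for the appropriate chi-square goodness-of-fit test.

There are k = 3 categories and no parameters were estimated from the data, so df = 3 − 1 = 2.

2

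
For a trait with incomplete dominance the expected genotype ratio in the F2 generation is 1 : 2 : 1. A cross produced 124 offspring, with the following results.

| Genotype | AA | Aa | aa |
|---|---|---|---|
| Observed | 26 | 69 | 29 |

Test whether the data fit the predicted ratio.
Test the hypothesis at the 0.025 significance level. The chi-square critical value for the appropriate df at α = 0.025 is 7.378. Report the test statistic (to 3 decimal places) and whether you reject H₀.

1.726; do not reject

Ratio total = 4. Expected counts: 124×1/4 = 31, 124×2/4 = 62, 124×1/4 = 31.
AA: (26 − 31)²/31 = 25/31 = 0.8065
Aa: (69 − 62)²/62 = 49/62 = 0.7903
aa: (29 − 31)²/31 = 4/31 = 0.1290
Sum = 1.726
df = 2. Since 1.726 < 7.378, we do not reject H₀.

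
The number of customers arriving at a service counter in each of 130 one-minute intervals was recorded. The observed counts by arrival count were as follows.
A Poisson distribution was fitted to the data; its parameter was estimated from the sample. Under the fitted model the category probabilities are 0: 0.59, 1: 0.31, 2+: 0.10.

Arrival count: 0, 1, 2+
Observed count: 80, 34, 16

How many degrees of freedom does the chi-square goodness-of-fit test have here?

There are k = 3 categories and 1 parameter estimated from the data, so df = 3 − 1 − 1 = 1.

1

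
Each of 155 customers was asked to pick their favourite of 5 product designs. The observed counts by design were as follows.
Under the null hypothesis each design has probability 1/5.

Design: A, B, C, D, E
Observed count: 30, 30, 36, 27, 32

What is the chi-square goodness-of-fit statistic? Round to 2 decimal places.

1.42

Expected count for each of the 5 categories: 155/5 = 31.
χ² = (30−31)²/31 + (30−31)²/31 + (36−31)²/31 + (27−31)²/31 + (32−31)²/31
   = 0.032 + 0.032 + 0.806 + 0.516 + 0.032
Sum = 1.42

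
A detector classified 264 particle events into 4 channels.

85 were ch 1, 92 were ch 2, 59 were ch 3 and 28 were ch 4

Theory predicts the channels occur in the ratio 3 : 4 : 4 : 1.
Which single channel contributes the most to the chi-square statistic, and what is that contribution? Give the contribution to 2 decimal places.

ch 3, 9.56

Ratio total = 12. Expected counts: 264×3/12 = 66, 264×4/12 = 88, 264×4/12 = 88, 264×1/12 = 22.
cat         O        E   (O−E)²/E
ch 1       85       66      5.470
ch 2       92       88      0.182
ch 3       59       88      9.557
ch 4       28       22      1.636
The largest term is for ch 3: 9.56.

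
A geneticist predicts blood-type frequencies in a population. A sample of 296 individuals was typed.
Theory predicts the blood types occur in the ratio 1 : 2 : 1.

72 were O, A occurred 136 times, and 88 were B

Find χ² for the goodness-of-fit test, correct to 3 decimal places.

3.676

Ratio total = 4. Expected counts: 296×1/4 = 74, 296×2/4 = 148, 296×1/4 = 74.
O: (72 − 74)²/74 = 4/74 = 0.0541
A: (136 − 148)²/148 = 144/148 = 0.9730
B: (88 − 74)²/74 = 196/74 = 2.6486
Sum = 3.676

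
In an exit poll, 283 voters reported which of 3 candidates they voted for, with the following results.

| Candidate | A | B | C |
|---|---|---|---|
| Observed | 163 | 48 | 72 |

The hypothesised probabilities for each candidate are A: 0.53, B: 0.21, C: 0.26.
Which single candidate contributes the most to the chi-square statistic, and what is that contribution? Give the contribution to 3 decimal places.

Expected counts E_i = n·p_i: 283×0.53 = 149.99, 283×0.21 = 59.43, 283×0.26 = 73.58.
A: (163 − 149.99)²/149.99 = 169.2601/149.99 = 1.1285
B: (48 − 59.43)²/59.43 = 130.6449/59.43 = 2.1983
C: (72 − 73.58)²/73.58 = 2.4964/73.58 = 0.0339
The largest term is for B: 2.198.

B, 2.198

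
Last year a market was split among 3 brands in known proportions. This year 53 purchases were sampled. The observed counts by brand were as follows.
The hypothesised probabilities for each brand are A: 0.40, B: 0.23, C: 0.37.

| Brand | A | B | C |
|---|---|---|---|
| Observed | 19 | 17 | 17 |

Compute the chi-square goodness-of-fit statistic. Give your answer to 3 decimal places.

Expected counts E_i = n·p_i: 53×0.40 = 21.2, 53×0.23 = 12.19, 53×0.37 = 19.61.
A: (19 − 21.2)²/21.2 = 4.84/21.2 = 0.2283
B: (17 − 12.19)²/12.19 = 23.1361/12.19 = 1.8980
C: (17 − 19.61)²/19.61 = 6.8121/19.61 = 0.3474
Sum = 2.474

2.474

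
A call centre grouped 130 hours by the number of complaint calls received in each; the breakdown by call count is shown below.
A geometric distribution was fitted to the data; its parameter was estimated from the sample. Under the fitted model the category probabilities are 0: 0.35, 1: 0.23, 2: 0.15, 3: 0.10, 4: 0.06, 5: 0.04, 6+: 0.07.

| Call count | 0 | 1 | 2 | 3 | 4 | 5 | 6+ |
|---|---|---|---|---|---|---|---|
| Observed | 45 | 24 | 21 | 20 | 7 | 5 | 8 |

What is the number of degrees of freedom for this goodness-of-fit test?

There are k = 7 categories and 1 parameter estimated from the data, so df = 7 − 1 − 1 = 5.

5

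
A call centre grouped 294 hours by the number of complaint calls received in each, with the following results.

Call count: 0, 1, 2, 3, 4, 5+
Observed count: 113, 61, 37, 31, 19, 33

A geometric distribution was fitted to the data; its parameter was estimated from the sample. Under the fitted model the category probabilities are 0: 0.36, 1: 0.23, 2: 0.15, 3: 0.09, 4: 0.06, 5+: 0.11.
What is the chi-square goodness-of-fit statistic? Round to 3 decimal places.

3.173

Expected counts E_i = n·p_i: 294×0.36 = 105.84, 294×0.23 = 67.62, 294×0.15 = 44.1, 294×0.09 = 26.46, 294×0.06 = 17.64, 294×0.11 = 32.34.
cat         O        E   (O−E)²/E
0         113   105.84     0.4844
1          61    67.62     0.6481
2          37     44.1     1.1431
3          31    26.46     0.7790
4          19    17.64     0.1049
5+         33    32.34     0.0135
Sum = 3.173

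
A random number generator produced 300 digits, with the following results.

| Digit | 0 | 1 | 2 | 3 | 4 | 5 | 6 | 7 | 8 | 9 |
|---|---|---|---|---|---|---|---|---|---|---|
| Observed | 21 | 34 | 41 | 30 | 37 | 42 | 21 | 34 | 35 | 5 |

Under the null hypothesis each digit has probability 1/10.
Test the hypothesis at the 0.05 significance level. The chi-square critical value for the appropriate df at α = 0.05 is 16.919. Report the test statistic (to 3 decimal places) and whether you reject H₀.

38.600; reject

Under H₀ each category has probability 1/10, so each expected count is 300/10 = 30.
χ² = (21−30)²/30 + (34−30)²/30 + (41−30)²/30 + (30−30)²/30 + (37−30)²/30 + (42−30)²/30 + (21−30)²/30 + (34−30)²/30 + (35−30)²/30 + (5−30)²/30
   = 2.7000 + 0.5333 + 4.0333 + 0.0000 + 1.6333 + 4.8000 + 2.7000 + 0.5333 + 0.8333 + 20.8333
Sum = 38.600
df = 9. Since 38.600 > 16.919, we reject H₀.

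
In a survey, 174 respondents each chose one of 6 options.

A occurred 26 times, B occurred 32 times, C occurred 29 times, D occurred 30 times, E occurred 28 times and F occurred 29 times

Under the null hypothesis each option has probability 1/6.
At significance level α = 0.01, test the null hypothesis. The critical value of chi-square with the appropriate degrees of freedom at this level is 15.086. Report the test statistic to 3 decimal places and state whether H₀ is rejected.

Under H₀ each category has probability 1/6, so each expected count is 174/6 = 29.
A: (26 − 29)²/29 = 9/29 = 0.3103
B: (32 − 29)²/29 = 9/29 = 0.3103
C: (29 − 29)²/29 = 0/29 = 0.0000
D: (30 − 29)²/29 = 1/29 = 0.0345
E: (28 − 29)²/29 = 1/29 = 0.0345
F: (29 − 29)²/29 = 0/29 = 0.0000
Sum = 0.690
df = 5. Since 0.690 < 15.086, we do not reject H₀.

0.690; do not reject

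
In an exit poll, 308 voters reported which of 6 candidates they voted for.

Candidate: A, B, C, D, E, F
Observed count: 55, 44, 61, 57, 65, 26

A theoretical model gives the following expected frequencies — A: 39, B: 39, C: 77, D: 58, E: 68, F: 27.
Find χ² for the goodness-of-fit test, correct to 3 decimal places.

χ² = (55−39)²/39 + (44−39)²/39 + (61−77)²/77 + (57−58)²/58 + (65−68)²/68 + (26−27)²/27
   = 6.5641 + 0.6410 + 3.3247 + 0.0172 + 0.1324 + 0.0370
Sum = 10.716

10.716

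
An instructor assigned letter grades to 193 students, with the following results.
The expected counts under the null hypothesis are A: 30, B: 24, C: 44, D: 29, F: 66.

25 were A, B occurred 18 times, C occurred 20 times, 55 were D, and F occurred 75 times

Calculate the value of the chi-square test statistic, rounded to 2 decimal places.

cat         O        E   (O−E)²/E
A          25       30      0.833
B          18       24      1.500
C          20       44     13.091
D          55       29     23.310
F          75       66      1.227
Sum = 39.96

39.96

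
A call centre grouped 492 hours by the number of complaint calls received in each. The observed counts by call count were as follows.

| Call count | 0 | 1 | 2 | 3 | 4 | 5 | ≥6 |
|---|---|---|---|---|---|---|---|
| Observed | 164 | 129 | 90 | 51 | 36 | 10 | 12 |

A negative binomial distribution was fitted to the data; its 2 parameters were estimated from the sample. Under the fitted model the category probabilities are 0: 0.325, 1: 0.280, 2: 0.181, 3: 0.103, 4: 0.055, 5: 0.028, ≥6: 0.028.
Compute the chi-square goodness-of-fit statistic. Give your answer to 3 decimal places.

Expected counts E_i = n·p_i: 492×0.325 = 159.9, 492×0.280 = 137.76, 492×0.181 = 89.052, 492×0.103 = 50.676, 492×0.055 = 27.06, 492×0.028 = 13.776, 492×0.028 = 13.776.
χ² = (164−159.9)²/159.9 + (129−137.76)²/137.76 + (90−89.052)²/89.052 + (51−50.676)²/50.676 + (36−27.06)²/27.06 + (10−13.776)²/13.776 + (12−13.776)²/13.776
   = 0.1051 + 0.5570 + 0.0101 + 0.0021 + 2.9536 + 1.0350 + 0.2290
Sum = 4.892

4.892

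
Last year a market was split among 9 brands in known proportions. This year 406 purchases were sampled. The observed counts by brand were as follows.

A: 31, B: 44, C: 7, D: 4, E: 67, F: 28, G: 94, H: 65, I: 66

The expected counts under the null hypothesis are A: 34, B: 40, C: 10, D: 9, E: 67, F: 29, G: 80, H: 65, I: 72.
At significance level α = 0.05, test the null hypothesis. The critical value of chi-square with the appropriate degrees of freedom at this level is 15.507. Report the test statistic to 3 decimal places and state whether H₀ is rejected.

cat         O        E   (O−E)²/E
A          31       34     0.2647
B          44       40     0.4000
C           7       10     0.9000
D           4        9     2.7778
E          67       67     0.0000
F          28       29     0.0345
G          94       80     2.4500
H          65       65     0.0000
I          66       72     0.5000
Sum = 7.327
df = 8. Since 7.327 < 15.507, we do not reject H₀.

7.327; do not reject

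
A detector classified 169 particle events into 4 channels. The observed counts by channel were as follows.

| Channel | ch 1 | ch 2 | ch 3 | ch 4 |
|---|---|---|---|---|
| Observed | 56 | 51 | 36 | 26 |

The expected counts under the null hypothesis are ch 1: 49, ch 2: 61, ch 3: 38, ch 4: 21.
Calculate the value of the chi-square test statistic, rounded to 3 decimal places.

3.935

χ² = (56−49)²/49 + (51−61)²/61 + (36−38)²/38 + (26−21)²/21
   = 1.0000 + 1.6393 + 0.1053 + 1.1905
Sum = 3.935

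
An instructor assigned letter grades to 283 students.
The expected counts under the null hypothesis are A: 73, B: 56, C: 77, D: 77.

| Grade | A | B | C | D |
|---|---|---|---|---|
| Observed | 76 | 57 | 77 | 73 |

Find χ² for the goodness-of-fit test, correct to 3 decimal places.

0.349

χ² = (76−73)²/73 + (57−56)²/56 + (77−77)²/77 + (73−77)²/77
   = 0.1233 + 0.0179 + 0.0000 + 0.2078
Sum = 0.349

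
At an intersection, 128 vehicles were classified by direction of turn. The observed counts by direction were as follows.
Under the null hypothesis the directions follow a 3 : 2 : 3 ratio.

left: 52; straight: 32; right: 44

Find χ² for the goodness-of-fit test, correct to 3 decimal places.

Ratio total = 8. Expected counts: 128×3/8 = 48, 128×2/8 = 32, 128×3/8 = 48.
χ² = (52−48)²/48 + (32−32)²/32 + (44−48)²/48
   = 0.3333 + 0.0000 + 0.3333
Sum = 0.667

0.667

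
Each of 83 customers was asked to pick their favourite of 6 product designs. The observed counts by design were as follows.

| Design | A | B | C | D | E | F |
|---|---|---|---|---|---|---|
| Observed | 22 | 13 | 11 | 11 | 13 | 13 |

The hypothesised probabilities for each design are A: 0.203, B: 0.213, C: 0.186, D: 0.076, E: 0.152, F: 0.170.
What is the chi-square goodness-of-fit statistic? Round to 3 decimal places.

7.678

Expected counts E_i = n·p_i: 83×0.203 = 16.849, 83×0.213 = 17.679, 83×0.186 = 15.438, 83×0.076 = 6.308, 83×0.152 = 12.616, 83×0.170 = 14.11.
A: (22 − 16.849)²/16.849 = 26.532801/16.849 = 1.5747
B: (13 − 17.679)²/17.679 = 21.893041/17.679 = 1.2384
C: (11 − 15.438)²/15.438 = 19.695844/15.438 = 1.2758
D: (11 − 6.308)²/6.308 = 22.014864/6.308 = 3.4900
E: (13 − 12.616)²/12.616 = 0.147456/12.616 = 0.0117
F: (13 − 14.11)²/14.11 = 1.2321/14.11 = 0.0873
Sum = 7.678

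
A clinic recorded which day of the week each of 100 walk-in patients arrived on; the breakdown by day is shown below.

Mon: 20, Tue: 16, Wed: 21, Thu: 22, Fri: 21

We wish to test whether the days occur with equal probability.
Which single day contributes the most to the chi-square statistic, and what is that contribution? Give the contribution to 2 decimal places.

Under H₀ each category has probability 1/5, so each expected count is 100/5 = 20.
cat         O        E   (O−E)²/E
Mon        20       20      0.000
Tue        16       20      0.800
Wed        21       20      0.050
Thu        22       20      0.200
Fri        21       20      0.050
The largest term is for Tue: 0.80.

Tue, 0.80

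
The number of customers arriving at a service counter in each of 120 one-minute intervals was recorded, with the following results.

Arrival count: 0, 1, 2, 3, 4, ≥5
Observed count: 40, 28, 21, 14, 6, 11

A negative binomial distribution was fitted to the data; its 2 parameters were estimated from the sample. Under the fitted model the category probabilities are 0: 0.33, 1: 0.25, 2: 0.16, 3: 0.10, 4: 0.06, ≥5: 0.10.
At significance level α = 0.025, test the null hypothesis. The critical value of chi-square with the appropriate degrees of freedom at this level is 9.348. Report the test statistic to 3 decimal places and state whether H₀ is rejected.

Expected counts E_i = n·p_i: 120×0.33 = 39.6, 120×0.25 = 30, 120×0.16 = 19.2, 120×0.10 = 12, 120×0.06 = 7.2, 120×0.10 = 12.
cat         O        E   (O−E)²/E
0          40     39.6     0.0040
1          28       30     0.1333
2          21     19.2     0.1688
3          14       12     0.3333
4           6      7.2     0.2000
≥5         11       12     0.0833
Sum = 0.923
df = 3. Since 0.923 < 9.348, we do not reject H₀.

0.923; do not reject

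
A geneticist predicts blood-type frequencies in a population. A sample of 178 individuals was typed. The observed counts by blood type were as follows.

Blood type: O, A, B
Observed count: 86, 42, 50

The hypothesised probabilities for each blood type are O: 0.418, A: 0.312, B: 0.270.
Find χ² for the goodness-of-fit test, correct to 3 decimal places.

5.185

Expected counts E_i = n·p_i: 178×0.418 = 74.404, 178×0.312 = 55.536, 178×0.270 = 48.06.
O: (86 − 74.404)²/74.404 = 134.467216/74.404 = 1.8073
A: (42 − 55.536)²/55.536 = 183.223296/55.536 = 3.2992
B: (50 − 48.06)²/48.06 = 3.7636/48.06 = 0.0783
Sum = 5.185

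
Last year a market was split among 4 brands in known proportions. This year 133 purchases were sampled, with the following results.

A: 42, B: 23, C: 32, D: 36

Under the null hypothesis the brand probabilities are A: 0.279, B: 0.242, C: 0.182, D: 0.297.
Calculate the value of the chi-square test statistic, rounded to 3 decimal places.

6.087

Expected counts E_i = n·p_i: 133×0.279 = 37.107, 133×0.242 = 32.186, 133×0.182 = 24.206, 133×0.297 = 39.501.
A: (42 − 37.107)²/37.107 = 23.941449/37.107 = 0.6452
B: (23 − 32.186)²/32.186 = 84.382596/32.186 = 2.6217
C: (32 − 24.206)²/24.206 = 60.746436/24.206 = 2.5096
D: (36 − 39.501)²/39.501 = 12.257001/39.501 = 0.3103
Sum = 6.087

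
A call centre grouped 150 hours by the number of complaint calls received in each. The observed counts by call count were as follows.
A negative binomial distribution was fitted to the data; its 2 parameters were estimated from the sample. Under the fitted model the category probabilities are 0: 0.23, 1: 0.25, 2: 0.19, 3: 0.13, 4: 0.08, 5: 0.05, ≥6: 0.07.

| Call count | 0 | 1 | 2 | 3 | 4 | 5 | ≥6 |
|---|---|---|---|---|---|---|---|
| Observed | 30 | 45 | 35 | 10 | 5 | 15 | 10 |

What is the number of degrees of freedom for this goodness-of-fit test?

There are k = 7 categories and 2 parameters estimated from the data, so df = 7 − 1 − 2 = 4.

4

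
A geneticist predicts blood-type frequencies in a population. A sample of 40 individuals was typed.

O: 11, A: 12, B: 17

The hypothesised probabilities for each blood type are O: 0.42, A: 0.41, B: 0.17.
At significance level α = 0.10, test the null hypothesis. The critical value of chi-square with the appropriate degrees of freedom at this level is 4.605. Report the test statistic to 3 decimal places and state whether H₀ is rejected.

18.483; reject

Expected counts E_i = n·p_i: 40×0.42 = 16.8, 40×0.41 = 16.4, 40×0.17 = 6.8.
O: (11 − 16.8)²/16.8 = 33.64/16.8 = 2.0024
A: (12 − 16.4)²/16.4 = 19.36/16.4 = 1.1805
B: (17 − 6.8)²/6.8 = 104.04/6.8 = 15.3000
Sum = 18.483
df = 2. Since 18.483 > 4.605, we reject H₀.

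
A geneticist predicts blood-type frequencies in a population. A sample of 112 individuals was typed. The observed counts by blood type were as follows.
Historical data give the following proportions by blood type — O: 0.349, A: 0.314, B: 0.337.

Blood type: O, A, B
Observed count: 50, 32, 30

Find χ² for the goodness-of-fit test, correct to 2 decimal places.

4.92

Expected counts E_i = n·p_i: 112×0.349 = 39.088, 112×0.314 = 35.168, 112×0.337 = 37.744.
O: (50 − 39.088)²/39.088 = 119.071744/39.088 = 3.046
A: (32 − 35.168)²/35.168 = 10.036224/35.168 = 0.285
B: (30 − 37.744)²/37.744 = 59.969536/37.744 = 1.589
Sum = 4.92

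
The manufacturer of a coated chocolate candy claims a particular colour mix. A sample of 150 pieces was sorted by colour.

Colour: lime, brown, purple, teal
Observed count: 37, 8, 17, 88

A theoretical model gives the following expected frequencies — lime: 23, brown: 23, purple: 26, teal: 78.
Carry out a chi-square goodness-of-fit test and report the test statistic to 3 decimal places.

22.702

lime: (37 − 23)²/23 = 196/23 = 8.5217
brown: (8 − 23)²/23 = 225/23 = 9.7826
purple: (17 − 26)²/26 = 81/26 = 3.1154
teal: (88 − 78)²/78 = 100/78 = 1.2821
Sum = 22.702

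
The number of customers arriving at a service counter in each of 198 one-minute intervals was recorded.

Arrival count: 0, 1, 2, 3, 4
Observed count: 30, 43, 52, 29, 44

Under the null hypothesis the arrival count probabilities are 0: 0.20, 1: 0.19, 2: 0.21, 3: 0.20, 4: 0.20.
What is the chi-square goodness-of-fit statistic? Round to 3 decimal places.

9.034

Expected counts E_i = n·p_i: 198×0.20 = 39.6, 198×0.19 = 37.62, 198×0.21 = 41.58, 198×0.20 = 39.6, 198×0.20 = 39.6.
χ² = (30−39.6)²/39.6 + (43−37.62)²/37.62 + (52−41.58)²/41.58 + (29−39.6)²/39.6 + (44−39.6)²/39.6
   = 2.3273 + 0.7694 + 2.6113 + 2.8374 + 0.4889
Sum = 9.034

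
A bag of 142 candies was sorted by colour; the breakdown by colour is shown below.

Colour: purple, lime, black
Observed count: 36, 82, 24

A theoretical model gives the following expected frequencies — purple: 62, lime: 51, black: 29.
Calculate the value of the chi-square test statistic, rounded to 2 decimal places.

χ² = (36−62)²/62 + (82−51)²/51 + (24−29)²/29
   = 10.903 + 18.843 + 0.862
Sum = 30.61

30.61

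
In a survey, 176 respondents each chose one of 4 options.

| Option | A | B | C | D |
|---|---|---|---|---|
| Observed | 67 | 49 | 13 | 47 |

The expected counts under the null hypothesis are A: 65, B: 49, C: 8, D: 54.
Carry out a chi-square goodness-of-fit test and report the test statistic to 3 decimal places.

4.094

A: (67 − 65)²/65 = 4/65 = 0.0615
B: (49 − 49)²/49 = 0/49 = 0.0000
C: (13 − 8)²/8 = 25/8 = 3.1250
D: (47 − 54)²/54 = 49/54 = 0.9074
Sum = 4.094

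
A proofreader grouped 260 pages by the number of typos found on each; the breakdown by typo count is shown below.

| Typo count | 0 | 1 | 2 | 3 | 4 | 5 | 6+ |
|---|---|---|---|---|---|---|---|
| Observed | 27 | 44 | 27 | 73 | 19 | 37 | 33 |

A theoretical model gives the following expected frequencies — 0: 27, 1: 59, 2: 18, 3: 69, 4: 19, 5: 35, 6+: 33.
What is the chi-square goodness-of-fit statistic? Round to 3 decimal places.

0: (27 − 27)²/27 = 0/27 = 0.0000
1: (44 − 59)²/59 = 225/59 = 3.8136
2: (27 − 18)²/18 = 81/18 = 4.5000
3: (73 − 69)²/69 = 16/69 = 0.2319
4: (19 − 19)²/19 = 0/19 = 0.0000
5: (37 − 35)²/35 = 4/35 = 0.1143
6+: (33 − 33)²/33 = 0/33 = 0.0000
Sum = 8.660

8.660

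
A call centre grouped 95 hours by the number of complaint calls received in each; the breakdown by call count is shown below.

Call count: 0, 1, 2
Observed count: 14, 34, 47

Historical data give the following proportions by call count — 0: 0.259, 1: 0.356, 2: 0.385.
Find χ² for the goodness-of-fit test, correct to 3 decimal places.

Expected counts E_i = n·p_i: 95×0.259 = 24.605, 95×0.356 = 33.82, 95×0.385 = 36.575.
0: (14 − 24.605)²/24.605 = 112.466025/24.605 = 4.5709
1: (34 − 33.82)²/33.82 = 0.0324/33.82 = 0.0010
2: (47 − 36.575)²/36.575 = 108.680625/36.575 = 2.9714
Sum = 7.543

7.543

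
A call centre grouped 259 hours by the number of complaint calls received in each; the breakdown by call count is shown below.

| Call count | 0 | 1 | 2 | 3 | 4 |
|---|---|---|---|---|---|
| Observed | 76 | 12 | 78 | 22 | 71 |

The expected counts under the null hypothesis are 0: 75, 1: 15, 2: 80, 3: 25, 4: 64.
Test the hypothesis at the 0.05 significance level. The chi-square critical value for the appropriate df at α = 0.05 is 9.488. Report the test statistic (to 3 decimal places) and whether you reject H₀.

0: (76 − 75)²/75 = 1/75 = 0.0133
1: (12 − 15)²/15 = 9/15 = 0.6000
2: (78 − 80)²/80 = 4/80 = 0.0500
3: (22 − 25)²/25 = 9/25 = 0.3600
4: (71 − 64)²/64 = 49/64 = 0.7656
Sum = 1.789
df = 4. Since 1.789 < 9.488, we do not reject H₀.

1.789; do not reject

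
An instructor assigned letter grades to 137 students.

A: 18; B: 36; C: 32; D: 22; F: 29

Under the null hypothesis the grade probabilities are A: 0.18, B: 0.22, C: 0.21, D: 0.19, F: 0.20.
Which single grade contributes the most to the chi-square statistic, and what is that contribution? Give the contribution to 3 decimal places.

A, 1.799

Expected counts E_i = n·p_i: 137×0.18 = 24.66, 137×0.22 = 30.14, 137×0.21 = 28.77, 137×0.19 = 26.03, 137×0.20 = 27.4.
χ² = (18−24.66)²/24.66 + (36−30.14)²/30.14 + (32−28.77)²/28.77 + (22−26.03)²/26.03 + (29−27.4)²/27.4
   = 1.7987 + 1.1393 + 0.3626 + 0.6239 + 0.0934
The largest term is for A: 1.799.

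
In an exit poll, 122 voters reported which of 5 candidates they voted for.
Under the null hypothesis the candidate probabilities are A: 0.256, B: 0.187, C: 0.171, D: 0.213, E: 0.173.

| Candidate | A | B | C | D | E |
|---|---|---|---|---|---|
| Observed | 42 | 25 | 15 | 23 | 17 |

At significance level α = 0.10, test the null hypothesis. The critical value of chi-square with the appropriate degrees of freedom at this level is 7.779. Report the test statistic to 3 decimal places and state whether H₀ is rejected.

6.711; do not reject

Expected counts E_i = n·p_i: 122×0.256 = 31.232, 122×0.187 = 22.814, 122×0.171 = 20.862, 122×0.213 = 25.986, 122×0.173 = 21.106.
cat         O        E   (O−E)²/E
A          42   31.232     3.7125
B          25   22.814     0.2095
C          15   20.862     1.6472
D          23   25.986     0.3431
E          17   21.106     0.7988
Sum = 6.711
df = 4. Since 6.711 < 7.779, we do not reject H₀.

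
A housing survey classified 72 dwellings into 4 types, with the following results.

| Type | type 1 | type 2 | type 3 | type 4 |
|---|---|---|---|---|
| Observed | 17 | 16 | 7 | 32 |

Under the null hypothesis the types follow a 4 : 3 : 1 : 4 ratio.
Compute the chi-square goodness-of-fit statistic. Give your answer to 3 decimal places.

5.097

Ratio total = 12. Expected counts: 72×4/12 = 24, 72×3/12 = 18, 72×1/12 = 6, 72×4/12 = 24.
cat         O        E   (O−E)²/E
type 1     17       24     2.0417
type 2     16       18     0.2222
type 3      7        6     0.1667
type 4     32       24     2.6667
Sum = 5.097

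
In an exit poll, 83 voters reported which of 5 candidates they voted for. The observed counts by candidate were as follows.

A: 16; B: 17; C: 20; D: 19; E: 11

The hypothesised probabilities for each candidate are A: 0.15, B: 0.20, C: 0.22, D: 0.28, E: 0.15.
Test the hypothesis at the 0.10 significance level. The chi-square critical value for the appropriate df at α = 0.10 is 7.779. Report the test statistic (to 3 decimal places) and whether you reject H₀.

2.130; do not reject

Expected counts E_i = n·p_i: 83×0.15 = 12.45, 83×0.20 = 16.6, 83×0.22 = 18.26, 83×0.28 = 23.24, 83×0.15 = 12.45.
A: (16 − 12.45)²/12.45 = 12.6025/12.45 = 1.0122
B: (17 − 16.6)²/16.6 = 0.16/16.6 = 0.0096
C: (20 − 18.26)²/18.26 = 3.0276/18.26 = 0.1658
D: (19 − 23.24)²/23.24 = 17.9776/23.24 = 0.7736
E: (11 − 12.45)²/12.45 = 2.1025/12.45 = 0.1689
Sum = 2.130
df = 4. Since 2.130 < 7.779, we do not reject H₀.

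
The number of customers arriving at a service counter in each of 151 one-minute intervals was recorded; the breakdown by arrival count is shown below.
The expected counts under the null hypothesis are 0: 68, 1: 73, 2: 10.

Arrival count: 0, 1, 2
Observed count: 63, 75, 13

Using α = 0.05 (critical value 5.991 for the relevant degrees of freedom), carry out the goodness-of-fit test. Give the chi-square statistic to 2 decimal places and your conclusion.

1.32; do not reject

cat         O        E   (O−E)²/E
0          63       68      0.368
1          75       73      0.055
2          13       10      0.900
Sum = 1.32
df = 2. Since 1.32 < 5.991, we do not reject H₀.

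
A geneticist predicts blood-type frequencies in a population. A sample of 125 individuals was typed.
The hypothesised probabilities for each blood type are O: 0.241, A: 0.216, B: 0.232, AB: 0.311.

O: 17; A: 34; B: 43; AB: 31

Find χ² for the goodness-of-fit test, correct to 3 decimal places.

Expected counts E_i = n·p_i: 125×0.241 = 30.125, 125×0.216 = 27, 125×0.232 = 29, 125×0.311 = 38.875.
O: (17 − 30.125)²/30.125 = 172.265625/30.125 = 5.7184
A: (34 − 27)²/27 = 49/27 = 1.8148
B: (43 − 29)²/29 = 196/29 = 6.7586
AB: (31 − 38.875)²/38.875 = 62.015625/38.875 = 1.5953
Sum = 15.887

15.887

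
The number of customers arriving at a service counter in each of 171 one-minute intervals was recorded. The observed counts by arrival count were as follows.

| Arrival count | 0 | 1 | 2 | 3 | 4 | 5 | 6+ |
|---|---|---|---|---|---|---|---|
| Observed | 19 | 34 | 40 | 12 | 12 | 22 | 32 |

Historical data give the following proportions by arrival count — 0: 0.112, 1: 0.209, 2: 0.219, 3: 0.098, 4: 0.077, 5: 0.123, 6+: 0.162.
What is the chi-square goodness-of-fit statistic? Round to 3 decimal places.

Expected counts E_i = n·p_i: 171×0.112 = 19.152, 171×0.209 = 35.739, 171×0.219 = 37.449, 171×0.098 = 16.758, 171×0.077 = 13.167, 171×0.123 = 21.033, 171×0.162 = 27.702.
0: (19 − 19.152)²/19.152 = 0.023104/19.152 = 0.0012
1: (34 − 35.739)²/35.739 = 3.024121/35.739 = 0.0846
2: (40 − 37.449)²/37.449 = 6.507601/37.449 = 0.1738
3: (12 − 16.758)²/16.758 = 22.638564/16.758 = 1.3509
4: (12 − 13.167)²/13.167 = 1.361889/13.167 = 0.1034
5: (22 − 21.033)²/21.033 = 0.935089/21.033 = 0.0445
6+: (32 − 27.702)²/27.702 = 18.472804/27.702 = 0.6668
Sum = 2.425

2.425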